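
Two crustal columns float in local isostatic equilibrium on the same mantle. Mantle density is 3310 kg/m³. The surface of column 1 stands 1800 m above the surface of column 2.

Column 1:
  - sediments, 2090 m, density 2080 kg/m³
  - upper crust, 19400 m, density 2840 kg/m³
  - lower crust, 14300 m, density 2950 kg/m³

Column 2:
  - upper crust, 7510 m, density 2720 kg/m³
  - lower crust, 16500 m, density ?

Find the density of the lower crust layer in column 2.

2920 kg/m³

Take the compensation level at the base of the deeper column (depth z_c below the surface of column 1) and equate Σ ρ_i t_i down to z_c; mantle fills any gap and the z_c terms cancel.
Column 1: 2090×2080 + 19400×2840 + 14300×2950 + (z_c − 35790)×3310
Column 2: 1800×0 + 7510×2720 + 16500×ρ + (z_c − 1800 − 24010)×3310
The z_c×3310 term appears on both sides and cancels. Collect the known terms of each column as K = Σ(ρt)_known − 3310 × (depth of known layers): K_1 = 101628200 − 3310×35790 = −16836700; K_2 = 20427200 − 3310×(1800 + 24010) = −65003900.
Balance: K_1 = K_2 + 16500×ρ, so ρ = (K_1 − K_2)/16500 = 48167200/16500 = 2920 kg/m³.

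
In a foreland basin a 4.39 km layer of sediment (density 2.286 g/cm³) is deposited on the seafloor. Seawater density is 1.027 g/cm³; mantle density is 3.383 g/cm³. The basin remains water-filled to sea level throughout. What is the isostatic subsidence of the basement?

2.35 km

Submarine loading: the sediment displaces seawater, and the subsidence is in turn flooded, so s (ρ_m − ρ_w) = t (ρ_sed − ρ_w).
s = 4.39 km × (2.286 − 1.027) / (3.383 − 1.027) = 2.35 km.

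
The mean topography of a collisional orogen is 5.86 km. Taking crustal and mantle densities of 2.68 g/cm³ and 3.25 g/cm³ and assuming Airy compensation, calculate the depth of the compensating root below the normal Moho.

Balancing pressure at the compensation depth: the weight of the topography is balanced by the buoyancy of the root, ρ_c h = (ρ_m − ρ_c) r.
r = h · ρ_c / (ρ_m − ρ_c) = 5.86 km × 2.68 / (3.25 − 2.68) = 27.6 km.

27.6 km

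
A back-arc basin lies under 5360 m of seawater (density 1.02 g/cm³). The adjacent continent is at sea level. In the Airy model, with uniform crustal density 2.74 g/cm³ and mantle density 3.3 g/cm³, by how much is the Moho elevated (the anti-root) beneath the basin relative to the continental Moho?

16500 m

Isostatic balance requires: replacing crust with seawater at the top is compensated by replacing crust with mantle at the base: d (ρ_c − ρ_w) = a (ρ_m − ρ_c).
a = d (ρ_c − ρ_w)/(ρ_m − ρ_c) = 5360 m × 1.72/0.56 = 16500 m.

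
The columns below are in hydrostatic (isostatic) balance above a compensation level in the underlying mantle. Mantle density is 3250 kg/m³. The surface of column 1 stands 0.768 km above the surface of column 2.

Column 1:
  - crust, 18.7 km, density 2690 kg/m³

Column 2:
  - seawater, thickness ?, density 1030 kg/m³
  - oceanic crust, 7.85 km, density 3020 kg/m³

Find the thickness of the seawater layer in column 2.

2.78 km

Take the compensation level at the base of the deeper column (depth z_c below the surface of column 1) and equate Σ ρ_i t_i down to z_c; mantle fills any gap and the z_c terms cancel.
Column 1: 18.7×2690 + (z_c − 18.7)×3250
Column 2: 0.768×0 + x×1030 + 7.85×3020 + (z_c − 0.768 − 7.85 − x)×3250
The z_c×3250 term appears on both sides and cancels. Collect the known terms of each column as K = Σ(ρt)_known − 3250 × (depth of known layers): K_1 = 50303 − 3250×18.7 = −10472; K_2 = 23707 − 3250×(0.768 + 7.85) = −4301.5.
Balance: K_1 = K_2 − x×(3250 − 1030), so x = (K_2 − K_1)/(3250 − 1030) = 6170.5/2220 = 2.78 km.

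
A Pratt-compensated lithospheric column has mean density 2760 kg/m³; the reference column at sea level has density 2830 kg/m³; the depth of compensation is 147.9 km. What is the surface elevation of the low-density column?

ρ_ref D = ρ (D + h) → h = D (ρ_ref − ρ)/ρ.
h = 147.9 km × (2830 − 2760)/2760 = 3.75 km.

3.75 km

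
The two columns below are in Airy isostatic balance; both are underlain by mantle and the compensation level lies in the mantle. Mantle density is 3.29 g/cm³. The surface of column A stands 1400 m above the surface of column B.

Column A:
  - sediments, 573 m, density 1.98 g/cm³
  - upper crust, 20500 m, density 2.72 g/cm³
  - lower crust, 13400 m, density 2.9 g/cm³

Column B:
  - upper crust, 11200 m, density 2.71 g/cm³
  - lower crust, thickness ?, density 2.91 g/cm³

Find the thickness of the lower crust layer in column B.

17300 m

Take the compensation level at the base of the deeper column (depth z_c below the surface of column A) and equate Σ ρ_i t_i down to z_c; mantle fills any gap and the z_c terms cancel.
Column A: 573×1.98 + 20500×2.72 + 13400×2.9 + (z_c − 34473)×3.29
Column B: 1400×0 + 11200×2.71 + x×2.91 + (z_c − 1400 − 11200 − x)×3.29
The z_c×3.29 term appears on both sides and cancels. Collect the known terms of each column as K = Σ(ρt)_known − 3.29 × (depth of known layers): K_A = 95754.54 − 3.29×34473 = −17661.63; K_B = 30352 − 3.29×(1400 + 11200) = −11102.
Balance: K_A = K_B − x×(3.29 − 2.91), so x = (K_B − K_A)/(3.29 − 2.91) = 6559.63/0.38 = 17300 m.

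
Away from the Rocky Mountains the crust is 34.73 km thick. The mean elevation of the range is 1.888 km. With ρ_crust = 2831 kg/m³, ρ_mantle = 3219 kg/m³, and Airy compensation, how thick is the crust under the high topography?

50.4 km

Root depth r = h ρ_c / (ρ_m − ρ_c) = 1.888 km × 2831 / 388 = 13.78 km.
Total thickness = T + h + r = 34.73 km + 1.888 km + 13.78 km = 50.4 km.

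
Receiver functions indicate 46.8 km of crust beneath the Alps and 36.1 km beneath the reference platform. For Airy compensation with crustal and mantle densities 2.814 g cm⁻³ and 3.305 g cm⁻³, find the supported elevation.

1.59 km

Excess crust Δ = 46.8 km − 36.1 km = 10.7 km, split between elevation h and root r with h + r = Δ.
Airy balance ρ_c h = (ρ_m − ρ_c) r gives r = h ρ_c/(ρ_m − ρ_c), so h (1 + ρ_c/(ρ_m − ρ_c)) = Δ, i.e. h = Δ (ρ_m − ρ_c)/ρ_m.
h = 10.7 km × 0.491/3.305 = 1.59 km.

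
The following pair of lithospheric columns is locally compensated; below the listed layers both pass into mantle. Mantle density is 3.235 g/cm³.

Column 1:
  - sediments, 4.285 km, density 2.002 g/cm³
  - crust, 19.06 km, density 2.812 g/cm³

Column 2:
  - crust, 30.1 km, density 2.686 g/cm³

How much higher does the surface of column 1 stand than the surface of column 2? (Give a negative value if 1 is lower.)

For any compensation level in the mantle, the mantle terms cancel and isostasy reduces to e = (Σt_1 − Σt_2) − (Σ(ρt)_1 − Σ(ρt)_2) / ρ_m.
Σt_1 = 23.345 km; Σt_2 = 30.1 km; Σ(ρt)_1 = 62.17529; Σ(ρt)_2 = 80.8486 (in km·g/cm³).
e = (23.345 − 30.1) − (62.17529 − 80.8486) / 3.235 = −0.983 km.

−0.983 km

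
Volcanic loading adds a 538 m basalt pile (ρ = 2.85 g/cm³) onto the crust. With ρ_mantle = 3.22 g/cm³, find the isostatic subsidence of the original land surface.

Subaerial loading: s = t ρ_load / ρ_m.
s = 538 m × 2.85/3.22 = 476 m.

476 m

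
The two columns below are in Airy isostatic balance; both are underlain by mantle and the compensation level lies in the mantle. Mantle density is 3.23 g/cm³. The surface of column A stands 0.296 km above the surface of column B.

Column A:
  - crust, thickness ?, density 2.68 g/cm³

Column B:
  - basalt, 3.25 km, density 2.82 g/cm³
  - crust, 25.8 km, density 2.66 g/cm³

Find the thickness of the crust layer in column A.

Take the compensation level at the base of the deeper column (depth z_c below the surface of column A) and equate Σ ρ_i t_i down to z_c; mantle fills any gap and the z_c terms cancel.
Column A: x×2.68 + (z_c − 0 − x)×3.23
Column B: 0.296×0 + 3.25×2.82 + 25.8×2.66 + (z_c − 0.296 − 29.05)×3.23
The z_c×3.23 term appears on both sides and cancels. Collect the known terms of each column as K = Σ(ρt)_known − 3.23 × (depth of known layers): K_A = 0 − 3.23×0 = 0; K_B = 77.793 − 3.23×(0.296 + 29.05) = −16.99458.
Balance: K_A − x×(3.23 − 2.68) = K_B, so x = (K_A − K_B)/(3.23 − 2.68) = 16.9946/0.55 = 30.9 km.

30.9 km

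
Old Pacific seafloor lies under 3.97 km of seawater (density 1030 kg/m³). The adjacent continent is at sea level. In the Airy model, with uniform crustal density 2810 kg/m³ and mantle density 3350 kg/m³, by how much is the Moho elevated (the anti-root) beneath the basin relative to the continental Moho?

13.1 km

By Archimedes' principle applied to the lithosphere: replacing crust with seawater at the top is compensated by replacing crust with mantle at the base: d (ρ_c − ρ_w) = a (ρ_m − ρ_c).
a = d (ρ_c − ρ_w)/(ρ_m − ρ_c) = 3.97 km × 1780/540 = 13.1 km.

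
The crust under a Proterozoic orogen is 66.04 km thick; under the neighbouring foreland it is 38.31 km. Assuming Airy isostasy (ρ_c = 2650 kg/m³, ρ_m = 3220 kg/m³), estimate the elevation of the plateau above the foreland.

Excess crust Δ = 66.04 km − 38.31 km = 27.73 km, split between elevation h and root r with h + r = Δ.
Airy balance ρ_c h = (ρ_m − ρ_c) r gives r = h ρ_c/(ρ_m − ρ_c), so h (1 + ρ_c/(ρ_m − ρ_c)) = Δ, i.e. h = Δ (ρ_m − ρ_c)/ρ_m.
h = 27.73 km × 570/3220 = 4.91 km.

4.91 km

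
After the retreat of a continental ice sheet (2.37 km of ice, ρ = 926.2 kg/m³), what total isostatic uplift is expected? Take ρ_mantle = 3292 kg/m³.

0.667 km

Removing the load lets mantle flow back in; uplift u satisfies ρ_ice t = ρ_m u.
u = t ρ_ice/ρ_m = 2.37 km × 926.2/3292 = 0.667 km.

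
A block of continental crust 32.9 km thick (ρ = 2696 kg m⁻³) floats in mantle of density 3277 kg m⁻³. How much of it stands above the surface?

Floating equilibrium: submerged depth d = t ρ_obj/ρ_fluid = 32.9 km × 2696/3277 = 27.07 km.
Freeboard = t − d = 32.9 km − 27.07 km = 5.83 km.

5.83 km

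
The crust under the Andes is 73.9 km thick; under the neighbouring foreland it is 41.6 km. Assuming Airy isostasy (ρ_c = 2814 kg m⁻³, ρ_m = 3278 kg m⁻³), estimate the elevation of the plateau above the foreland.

Excess crust Δ = 73.9 km − 41.6 km = 32.3 km, split between elevation h and root r with h + r = Δ.
Airy balance ρ_c h = (ρ_m − ρ_c) r gives r = h ρ_c/(ρ_m − ρ_c), so h (1 + ρ_c/(ρ_m − ρ_c)) = Δ, i.e. h = Δ (ρ_m − ρ_c)/ρ_m.
h = 32.3 km × 464/3278 = 4.57 km.

4.57 km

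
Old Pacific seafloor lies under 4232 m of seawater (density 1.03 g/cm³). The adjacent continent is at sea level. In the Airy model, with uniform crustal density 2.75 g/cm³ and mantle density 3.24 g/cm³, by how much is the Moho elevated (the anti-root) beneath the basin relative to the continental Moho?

14900 m

Isostatic balance requires: replacing crust with seawater at the top is compensated by replacing crust with mantle at the base: d (ρ_c − ρ_w) = a (ρ_m − ρ_c).
a = d (ρ_c − ρ_w)/(ρ_m − ρ_c) = 4232 m × 1.72/0.49 = 14900 m.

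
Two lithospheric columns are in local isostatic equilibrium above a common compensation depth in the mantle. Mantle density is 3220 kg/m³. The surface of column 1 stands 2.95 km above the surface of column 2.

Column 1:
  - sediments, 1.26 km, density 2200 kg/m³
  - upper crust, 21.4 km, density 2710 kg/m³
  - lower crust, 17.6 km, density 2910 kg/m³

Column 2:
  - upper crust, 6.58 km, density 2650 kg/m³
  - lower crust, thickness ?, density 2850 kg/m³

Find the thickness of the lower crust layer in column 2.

Take the compensation level at the base of the deeper column (depth z_c below the surface of column 1) and equate Σ ρ_i t_i down to z_c; mantle fills any gap and the z_c terms cancel.
Column 1: 1.26×2200 + 21.4×2710 + 17.6×2910 + (z_c − 40.26)×3220
Column 2: 2.95×0 + 6.58×2650 + x×2850 + (z_c − 2.95 − 6.58 − x)×3220
The z_c×3220 term appears on both sides and cancels. Collect the known terms of each column as K = Σ(ρt)_known − 3220 × (depth of known layers): K_1 = 111982 − 3220×40.26 = −17655.2; K_2 = 17437 − 3220×(2.95 + 6.58) = −13249.6.
Balance: K_1 = K_2 − x×(3220 − 2850), so x = (K_2 − K_1)/(3220 − 2850) = 4405.6/370 = 11.9 km.

11.9 km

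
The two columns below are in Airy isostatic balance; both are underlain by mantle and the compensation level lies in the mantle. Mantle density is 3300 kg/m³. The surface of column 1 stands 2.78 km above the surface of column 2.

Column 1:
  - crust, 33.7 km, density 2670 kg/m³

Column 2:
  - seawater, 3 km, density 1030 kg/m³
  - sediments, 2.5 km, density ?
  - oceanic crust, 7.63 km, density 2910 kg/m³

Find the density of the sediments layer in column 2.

2390 kg/m³

Take the compensation level at the base of the deeper column (depth z_c below the surface of column 1) and equate Σ ρ_i t_i down to z_c; mantle fills any gap and the z_c terms cancel.
Column 1: 33.7×2670 + (z_c − 33.7)×3300
Column 2: 2.78×0 + 3×1030 + 2.5×ρ + 7.63×2910 + (z_c − 2.78 − 13.13)×3300
The z_c×3300 term appears on both sides and cancels. Collect the known terms of each column as K = Σ(ρt)_known − 3300 × (depth of known layers): K_1 = 89979 − 3300×33.7 = −21231; K_2 = 25293.3 − 3300×(2.78 + 13.13) = −27209.7.
Balance: K_1 = K_2 + 2.5×ρ, so ρ = (K_1 − K_2)/2.5 = 5978.7/2.5 = 2390 kg/m³.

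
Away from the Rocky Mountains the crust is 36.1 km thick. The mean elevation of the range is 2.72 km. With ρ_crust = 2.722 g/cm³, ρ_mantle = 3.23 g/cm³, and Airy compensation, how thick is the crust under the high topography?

53.4 km

Root depth r = h ρ_c / (ρ_m − ρ_c) = 2.72 km × 2.722 / 0.508 = 14.57 km.
Total thickness = T + h + r = 36.1 km + 2.72 km + 14.57 km = 53.4 km.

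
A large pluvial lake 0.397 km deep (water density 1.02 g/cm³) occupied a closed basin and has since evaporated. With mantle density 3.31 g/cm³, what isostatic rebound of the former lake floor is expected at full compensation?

0.122 km

u = d ρ_w/ρ_m = 0.397 km × 1.02/3.31 = 0.122 km.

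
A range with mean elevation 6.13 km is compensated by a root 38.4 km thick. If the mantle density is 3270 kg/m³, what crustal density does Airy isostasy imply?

2820 kg/m³

ρ_c h = (ρ_m − ρ_c) r → ρ_c (h + r) = ρ_m r → ρ_c = ρ_m r / (h + r).
ρ_c = 3270 × 38.4 km / (6.13 km + 38.4 km) = 2820 kg/m³.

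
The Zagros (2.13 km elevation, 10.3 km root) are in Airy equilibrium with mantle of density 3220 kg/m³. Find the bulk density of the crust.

ρ_c h = (ρ_m − ρ_c) r → ρ_c (h + r) = ρ_m r → ρ_c = ρ_m r / (h + r).
ρ_c = 3220 × 10.3 km / (2.13 km + 10.3 km) = 2670 kg/m³.

2670 kg/m³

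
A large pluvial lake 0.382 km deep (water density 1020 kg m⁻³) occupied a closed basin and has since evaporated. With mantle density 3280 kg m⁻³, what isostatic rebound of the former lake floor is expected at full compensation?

0.119 km

u = d ρ_w/ρ_m = 0.382 km × 1020/3280 = 0.119 km.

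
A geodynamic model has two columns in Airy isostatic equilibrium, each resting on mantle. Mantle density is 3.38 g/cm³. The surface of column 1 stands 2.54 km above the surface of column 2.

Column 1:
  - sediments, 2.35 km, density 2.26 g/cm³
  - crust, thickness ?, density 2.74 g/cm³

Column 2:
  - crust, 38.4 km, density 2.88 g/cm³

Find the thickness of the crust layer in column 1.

Take the compensation level at the base of the deeper column (depth z_c below the surface of column 1) and equate Σ ρ_i t_i down to z_c; mantle fills any gap and the z_c terms cancel.
Column 1: 2.35×2.26 + x×2.74 + (z_c − 2.35 − x)×3.38
Column 2: 2.54×0 + 38.4×2.88 + (z_c − 2.54 − 38.4)×3.38
The z_c×3.38 term appears on both sides and cancels. Collect the known terms of each column as K = Σ(ρt)_known − 3.38 × (depth of known layers): K_1 = 5.311 − 3.38×2.35 = −2.632; K_2 = 110.592 − 3.38×(2.54 + 38.4) = −27.7852.
Balance: K_1 − x×(3.38 − 2.74) = K_2, so x = (K_1 − K_2)/(3.38 − 2.74) = 25.1532/0.64 = 39.3 km.

39.3 km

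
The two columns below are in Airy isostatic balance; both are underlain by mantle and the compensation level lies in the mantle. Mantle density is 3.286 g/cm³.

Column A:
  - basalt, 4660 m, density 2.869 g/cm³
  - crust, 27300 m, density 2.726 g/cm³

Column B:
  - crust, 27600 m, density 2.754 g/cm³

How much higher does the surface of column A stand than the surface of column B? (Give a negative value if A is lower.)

For any compensation level in the mantle, the mantle terms cancel and isostasy reduces to e = (Σt_A − Σt_B) − (Σ(ρt)_A − Σ(ρt)_B) / ρ_m.
Σt_A = 31960 m; Σt_B = 27600 m; Σ(ρt)_A = 87789.34; Σ(ρt)_B = 76010.4 (in m·g/cm³).
e = (31960 − 27600) − (87789.34 − 76010.4) / 3.286 = 775 m.

775 m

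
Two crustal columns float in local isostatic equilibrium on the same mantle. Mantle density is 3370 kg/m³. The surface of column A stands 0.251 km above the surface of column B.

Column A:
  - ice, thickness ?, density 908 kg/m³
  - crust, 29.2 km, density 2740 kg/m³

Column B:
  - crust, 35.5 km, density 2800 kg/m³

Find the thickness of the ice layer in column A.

Take the compensation level at the base of the deeper column (depth z_c below the surface of column A) and equate Σ ρ_i t_i down to z_c; mantle fills any gap and the z_c terms cancel.
Column A: x×908 + 29.2×2740 + (z_c − 29.2 − x)×3370
Column B: 0.251×0 + 35.5×2800 + (z_c − 0.251 − 35.5)×3370
The z_c×3370 term appears on both sides and cancels. Collect the known terms of each column as K = Σ(ρt)_known − 3370 × (depth of known layers): K_A = 80008 − 3370×29.2 = −18396; K_B = 99400 − 3370×(0.251 + 35.5) = −21080.87.
Balance: K_A − x×(3370 − 908) = K_B, so x = (K_A − K_B)/(3370 − 908) = 2684.87/2462 = 1.09 km.

1.09 km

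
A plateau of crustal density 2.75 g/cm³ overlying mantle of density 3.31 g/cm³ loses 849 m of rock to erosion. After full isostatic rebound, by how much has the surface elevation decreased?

144 m

Rebound u = e ρ_c/ρ_m = 849 m × 2.75/3.31 = 705.4 m.
Net surface drop = e − u = 849 m − 705.4 m = e (ρ_m − ρ_c)/ρ_m = 144 m.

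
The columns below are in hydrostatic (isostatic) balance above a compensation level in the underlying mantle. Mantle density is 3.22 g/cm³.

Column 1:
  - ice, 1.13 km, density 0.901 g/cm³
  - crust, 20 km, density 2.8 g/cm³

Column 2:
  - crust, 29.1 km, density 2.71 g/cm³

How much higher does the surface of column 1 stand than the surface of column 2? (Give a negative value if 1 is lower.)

−1.19 km

For any compensation level in the mantle, the mantle terms cancel and isostasy reduces to e = (Σt_1 − Σt_2) − (Σ(ρt)_1 − Σ(ρt)_2) / ρ_m.
Σt_1 = 21.13 km; Σt_2 = 29.1 km; Σ(ρt)_1 = 57.01813; Σ(ρt)_2 = 78.861 (in km·g/cm³).
e = (21.13 − 29.1) − (57.01813 − 78.861) / 3.22 = −1.19 km.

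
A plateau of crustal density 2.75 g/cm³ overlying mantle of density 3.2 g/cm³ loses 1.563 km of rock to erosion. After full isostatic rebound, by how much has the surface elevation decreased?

0.22 km

Rebound u = e ρ_c/ρ_m = 1.563 km × 2.75/3.2 = 1.343 km.
Net surface drop = e − u = 1.563 km − 1.343 km = e (ρ_m − ρ_c)/ρ_m = 0.22 km.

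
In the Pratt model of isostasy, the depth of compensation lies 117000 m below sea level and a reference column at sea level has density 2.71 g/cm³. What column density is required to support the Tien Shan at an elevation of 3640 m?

Pratt balance: ρ_ref D = ρ (D + h).
ρ = ρ_ref D/(D + h) = 2.71 × 117000 m/(117000 m + 3640 m) = 2.63 g/cm³.

2.63 g/cm³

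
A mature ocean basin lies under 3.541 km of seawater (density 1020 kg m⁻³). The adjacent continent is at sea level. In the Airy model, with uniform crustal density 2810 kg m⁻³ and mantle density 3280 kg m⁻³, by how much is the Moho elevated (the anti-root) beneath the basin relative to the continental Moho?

13.5 km

By Archimedes' principle applied to the lithosphere: replacing crust with seawater at the top is compensated by replacing crust with mantle at the base: d (ρ_c − ρ_w) = a (ρ_m − ρ_c).
a = d (ρ_c − ρ_w)/(ρ_m − ρ_c) = 3.541 km × 1790/470 = 13.5 km.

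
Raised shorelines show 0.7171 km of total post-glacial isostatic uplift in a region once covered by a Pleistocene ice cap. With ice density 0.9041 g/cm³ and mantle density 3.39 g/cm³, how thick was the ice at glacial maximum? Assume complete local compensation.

u = t ρ_ice/ρ_m → t = u ρ_m/ρ_ice = 0.7171 km × 3.39/0.9041 = 2.69 km.

2.69 km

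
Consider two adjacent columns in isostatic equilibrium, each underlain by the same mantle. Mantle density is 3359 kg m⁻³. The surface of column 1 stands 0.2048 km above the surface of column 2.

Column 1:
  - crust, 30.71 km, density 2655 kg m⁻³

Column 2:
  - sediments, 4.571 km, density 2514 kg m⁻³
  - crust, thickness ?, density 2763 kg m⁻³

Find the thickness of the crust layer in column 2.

28.6 km

Take the compensation level at the base of the deeper column (depth z_c below the surface of column 1) and equate Σ ρ_i t_i down to z_c; mantle fills any gap and the z_c terms cancel.
Column 1: 30.71×2655 + (z_c − 30.71)×3359
Column 2: 0.2048×0 + 4.571×2514 + x×2763 + (z_c − 0.2048 − 4.571 − x)×3359
The z_c×3359 term appears on both sides and cancels. Collect the known terms of each column as K = Σ(ρt)_known − 3359 × (depth of known layers): K_1 = 81535.05 − 3359×30.71 = −21619.84; K_2 = 11491.494 − 3359×(0.2048 + 4.571) = −4550.4182.
Balance: K_1 = K_2 − x×(3359 − 2763), so x = (K_2 − K_1)/(3359 − 2763) = 17069.4/596 = 28.6 km.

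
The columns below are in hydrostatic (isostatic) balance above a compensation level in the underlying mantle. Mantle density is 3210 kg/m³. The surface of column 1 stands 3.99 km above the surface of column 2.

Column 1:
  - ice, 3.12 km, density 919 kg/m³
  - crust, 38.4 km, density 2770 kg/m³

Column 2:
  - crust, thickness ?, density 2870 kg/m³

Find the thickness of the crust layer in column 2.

33 km

Take the compensation level at the base of the deeper column (depth z_c below the surface of column 1) and equate Σ ρ_i t_i down to z_c; mantle fills any gap and the z_c terms cancel.
Column 1: 3.12×919 + 38.4×2770 + (z_c − 41.52)×3210
Column 2: 3.99×0 + x×2870 + (z_c − 3.99 − 0 − x)×3210
The z_c×3210 term appears on both sides and cancels. Collect the known terms of each column as K = Σ(ρt)_known − 3210 × (depth of known layers): K_1 = 109235.28 − 3210×41.52 = −24043.92; K_2 = 0 − 3210×(3.99 + 0) = −12807.9.
Balance: K_1 = K_2 − x×(3210 − 2870), so x = (K_2 − K_1)/(3210 − 2870) = 11236/340 = 33 km.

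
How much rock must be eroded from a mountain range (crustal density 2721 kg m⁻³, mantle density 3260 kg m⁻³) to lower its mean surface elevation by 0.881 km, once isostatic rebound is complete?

5.33 km

Net drop Δ = e − u = e − e ρ_c/ρ_m = e (ρ_m − ρ_c)/ρ_m.
e = Δ ρ_m/(ρ_m − ρ_c) = 0.881 km × 3260/539 = 5.33 km.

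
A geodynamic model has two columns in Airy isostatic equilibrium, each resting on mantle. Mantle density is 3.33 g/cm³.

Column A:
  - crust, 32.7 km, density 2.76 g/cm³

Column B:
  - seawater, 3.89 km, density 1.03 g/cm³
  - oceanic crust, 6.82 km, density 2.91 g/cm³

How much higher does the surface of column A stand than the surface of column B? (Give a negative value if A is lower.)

For any compensation level in the mantle, the mantle terms cancel and isostasy reduces to e = (Σt_A − Σt_B) − (Σ(ρt)_A − Σ(ρt)_B) / ρ_m.
Σt_A = 32.7 km; Σt_B = 10.71 km; Σ(ρt)_A = 90.252; Σ(ρt)_B = 23.8529 (in km·g/cm³).
e = (32.7 − 10.71) − (90.252 − 23.8529) / 3.33 = 2.05 km.

2.05 km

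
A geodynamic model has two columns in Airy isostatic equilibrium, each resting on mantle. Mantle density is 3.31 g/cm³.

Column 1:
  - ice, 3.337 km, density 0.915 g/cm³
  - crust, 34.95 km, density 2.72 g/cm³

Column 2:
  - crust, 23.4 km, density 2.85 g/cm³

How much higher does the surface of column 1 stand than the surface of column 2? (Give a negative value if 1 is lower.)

For any compensation level in the mantle, the mantle terms cancel and isostasy reduces to e = (Σt_1 − Σt_2) − (Σ(ρt)_1 − Σ(ρt)_2) / ρ_m.
Σt_1 = 38.287 km; Σt_2 = 23.4 km; Σ(ρt)_1 = 98.117355; Σ(ρt)_2 = 66.69 (in km·g/cm³).
e = (38.287 − 23.4) − (98.117355 − 66.69) / 3.31 = 5.39 km.

5.39 km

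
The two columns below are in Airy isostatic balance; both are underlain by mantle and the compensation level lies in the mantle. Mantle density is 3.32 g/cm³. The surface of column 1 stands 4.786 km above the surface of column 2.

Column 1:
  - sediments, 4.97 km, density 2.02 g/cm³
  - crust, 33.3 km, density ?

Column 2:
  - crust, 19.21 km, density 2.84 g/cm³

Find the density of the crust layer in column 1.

2.76 g/cm³

Take the compensation level at the base of the deeper column (depth z_c below the surface of column 1) and equate Σ ρ_i t_i down to z_c; mantle fills any gap and the z_c terms cancel.
Column 1: 4.97×2.02 + 33.3×ρ + (z_c − 38.27)×3.32
Column 2: 4.786×0 + 19.21×2.84 + (z_c − 4.786 − 19.21)×3.32
The z_c×3.32 term appears on both sides and cancels. Collect the known terms of each column as K = Σ(ρt)_known − 3.32 × (depth of known layers): K_1 = 10.0394 − 3.32×38.27 = −117.017; K_2 = 54.5564 − 3.32×(4.786 + 19.21) = −25.11032.
Balance: K_1 + 33.3×ρ = K_2, so ρ = (K_2 − K_1)/33.3 = 91.9067/33.3 = 2.76 g/cm³.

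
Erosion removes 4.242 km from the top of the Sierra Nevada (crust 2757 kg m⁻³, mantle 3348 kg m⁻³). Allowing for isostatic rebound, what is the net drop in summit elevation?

Rebound u = e ρ_c/ρ_m = 4.242 km × 2757/3348 = 3.493 km.
Net surface drop = e − u = 4.242 km − 3.493 km = e (ρ_m − ρ_c)/ρ_m = 0.749 km.

0.749 km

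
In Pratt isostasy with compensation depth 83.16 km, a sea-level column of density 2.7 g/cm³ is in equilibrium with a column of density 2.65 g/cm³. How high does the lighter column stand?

ρ_ref D = ρ (D + h) → h = D (ρ_ref − ρ)/ρ.
h = 83.16 km × (2.7 − 2.65)/2.65 = 1.57 km.

1.57 km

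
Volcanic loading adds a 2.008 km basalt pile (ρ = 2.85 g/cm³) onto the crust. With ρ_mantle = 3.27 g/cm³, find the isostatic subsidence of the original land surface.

1.75 km

Subaerial loading: s = t ρ_load / ρ_m.
s = 2.008 km × 2.85/3.27 = 1.75 km.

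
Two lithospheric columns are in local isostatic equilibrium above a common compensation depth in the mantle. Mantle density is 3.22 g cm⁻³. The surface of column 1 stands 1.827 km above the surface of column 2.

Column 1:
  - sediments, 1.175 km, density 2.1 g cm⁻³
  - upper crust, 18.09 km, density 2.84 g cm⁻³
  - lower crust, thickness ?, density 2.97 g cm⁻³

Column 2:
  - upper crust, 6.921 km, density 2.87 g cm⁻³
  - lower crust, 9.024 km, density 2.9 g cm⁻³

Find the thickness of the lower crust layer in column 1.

12 km

Take the compensation level at the base of the deeper column (depth z_c below the surface of column 1) and equate Σ ρ_i t_i down to z_c; mantle fills any gap and the z_c terms cancel.
Column 1: 1.175×2.1 + 18.09×2.84 + x×2.97 + (z_c − 19.265 − x)×3.22
Column 2: 1.827×0 + 6.921×2.87 + 9.024×2.9 + (z_c − 1.827 − 15.945)×3.22
The z_c×3.22 term appears on both sides and cancels. Collect the known terms of each column as K = Σ(ρt)_known − 3.22 × (depth of known layers): K_1 = 53.8431 − 3.22×19.265 = −8.1902; K_2 = 46.03287 − 3.22×(1.827 + 15.945) = −11.19297.
Balance: K_1 − x×(3.22 − 2.97) = K_2, so x = (K_1 − K_2)/(3.22 − 2.97) = 3.00277/0.25 = 12 km.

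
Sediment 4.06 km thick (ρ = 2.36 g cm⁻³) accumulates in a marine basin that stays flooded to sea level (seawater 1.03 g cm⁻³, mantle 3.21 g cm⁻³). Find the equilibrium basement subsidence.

Submarine loading: the sediment displaces seawater, and the subsidence is in turn flooded, so s (ρ_m − ρ_w) = t (ρ_sed − ρ_w).
s = 4.06 km × (2.36 − 1.03) / (3.21 − 1.03) = 2.48 km.

2.48 km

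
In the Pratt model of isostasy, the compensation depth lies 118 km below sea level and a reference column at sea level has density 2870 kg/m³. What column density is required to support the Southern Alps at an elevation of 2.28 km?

Pratt balance: ρ_ref D = ρ (D + h).
ρ = ρ_ref D/(D + h) = 2870 × 118 km/(118 km + 2.28 km) = 2820 kg/m³.

2820 kg/m³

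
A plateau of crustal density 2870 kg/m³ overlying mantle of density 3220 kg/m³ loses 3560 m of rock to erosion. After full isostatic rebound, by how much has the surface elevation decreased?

Rebound u = e ρ_c/ρ_m = 3560 m × 2870/3220 = 3173 m.
Net surface drop = e − u = 3560 m − 3173 m = e (ρ_m − ρ_c)/ρ_m = 387 m.

387 m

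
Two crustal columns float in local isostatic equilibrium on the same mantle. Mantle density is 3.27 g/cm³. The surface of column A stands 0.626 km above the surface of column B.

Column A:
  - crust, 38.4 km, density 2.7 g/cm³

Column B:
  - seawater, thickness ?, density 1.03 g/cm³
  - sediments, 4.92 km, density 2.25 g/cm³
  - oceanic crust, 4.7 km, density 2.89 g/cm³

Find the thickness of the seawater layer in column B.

Take the compensation level at the base of the deeper column (depth z_c below the surface of column A) and equate Σ ρ_i t_i down to z_c; mantle fills any gap and the z_c terms cancel.
Column A: 38.4×2.7 + (z_c − 38.4)×3.27
Column B: 0.626×0 + x×1.03 + 4.92×2.25 + 4.7×2.89 + (z_c − 0.626 − 9.62 − x)×3.27
The z_c×3.27 term appears on both sides and cancels. Collect the known terms of each column as K = Σ(ρt)_known − 3.27 × (depth of known layers): K_A = 103.68 − 3.27×38.4 = −21.888; K_B = 24.653 − 3.27×(0.626 + 9.62) = −8.85142.
Balance: K_A = K_B − x×(3.27 − 1.03), so x = (K_B − K_A)/(3.27 − 1.03) = 13.0366/2.24 = 5.82 km.

5.82 km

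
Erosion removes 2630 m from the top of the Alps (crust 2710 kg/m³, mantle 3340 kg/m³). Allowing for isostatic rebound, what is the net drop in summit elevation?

Rebound u = e ρ_c/ρ_m = 2630 m × 2710/3340 = 2134 m.
Net surface drop = e − u = 2630 m − 2134 m = e (ρ_m − ρ_c)/ρ_m = 496 m.

496 m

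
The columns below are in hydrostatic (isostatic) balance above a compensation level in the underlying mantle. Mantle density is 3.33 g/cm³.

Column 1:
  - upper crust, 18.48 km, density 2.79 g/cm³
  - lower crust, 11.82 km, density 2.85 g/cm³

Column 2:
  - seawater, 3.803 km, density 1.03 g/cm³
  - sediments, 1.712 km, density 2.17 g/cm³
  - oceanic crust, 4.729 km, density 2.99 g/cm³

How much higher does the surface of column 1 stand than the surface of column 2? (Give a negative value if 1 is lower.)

0.995 km

For any compensation level in the mantle, the mantle terms cancel and isostasy reduces to e = (Σt_1 − Σt_2) − (Σ(ρt)_1 − Σ(ρt)_2) / ρ_m.
Σt_1 = 30.3 km; Σt_2 = 10.244 km; Σ(ρt)_1 = 85.2462; Σ(ρt)_2 = 21.77184 (in km·g/cm³).
e = (30.3 − 10.244) − (85.2462 − 21.77184) / 3.33 = 0.995 km.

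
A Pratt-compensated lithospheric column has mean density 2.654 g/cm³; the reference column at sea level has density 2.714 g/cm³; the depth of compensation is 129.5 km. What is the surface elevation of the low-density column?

2.93 km

ρ_ref D = ρ (D + h) → h = D (ρ_ref − ρ)/ρ.
h = 129.5 km × (2.714 − 2.654)/2.654 = 2.93 km.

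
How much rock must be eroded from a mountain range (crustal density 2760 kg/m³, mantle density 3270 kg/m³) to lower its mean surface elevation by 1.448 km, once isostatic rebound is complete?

Net drop Δ = e − u = e − e ρ_c/ρ_m = e (ρ_m − ρ_c)/ρ_m.
e = Δ ρ_m/(ρ_m − ρ_c) = 1.448 km × 3270/510 = 9.28 km.

9.28 km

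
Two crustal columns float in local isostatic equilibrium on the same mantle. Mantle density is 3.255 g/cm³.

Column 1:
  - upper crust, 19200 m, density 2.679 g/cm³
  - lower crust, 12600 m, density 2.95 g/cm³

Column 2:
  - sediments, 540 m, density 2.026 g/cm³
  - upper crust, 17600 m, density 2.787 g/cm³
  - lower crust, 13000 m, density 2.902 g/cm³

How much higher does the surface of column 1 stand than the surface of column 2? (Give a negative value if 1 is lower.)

434 m

For any compensation level in the mantle, the mantle terms cancel and isostasy reduces to e = (Σt_1 − Σt_2) − (Σ(ρt)_1 − Σ(ρt)_2) / ρ_m.
Σt_1 = 31800 m; Σt_2 = 31140 m; Σ(ρt)_1 = 88606.8; Σ(ρt)_2 = 87871.24 (in m·g/cm³).
e = (31800 − 31140) − (88606.8 − 87871.24) / 3.255 = 434 m.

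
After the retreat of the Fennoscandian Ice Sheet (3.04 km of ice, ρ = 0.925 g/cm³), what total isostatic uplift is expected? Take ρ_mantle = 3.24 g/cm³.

0.868 km

Removing the load lets mantle flow back in; uplift u satisfies ρ_ice t = ρ_m u.
u = t ρ_ice/ρ_m = 3.04 km × 0.925/3.24 = 0.868 km.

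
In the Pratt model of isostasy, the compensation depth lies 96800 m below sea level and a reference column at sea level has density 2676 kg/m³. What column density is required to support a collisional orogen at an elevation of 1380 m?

Pratt balance: ρ_ref D = ρ (D + h).
ρ = ρ_ref D/(D + h) = 2676 × 96800 m/(96800 m + 1380 m) = 2640 kg/m³.

2640 kg/m³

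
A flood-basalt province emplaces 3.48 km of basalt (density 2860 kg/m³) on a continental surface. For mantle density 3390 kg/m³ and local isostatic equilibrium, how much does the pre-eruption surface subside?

Subaerial loading: s = t ρ_load / ρ_m.
s = 3.48 km × 2860/3390 = 2.94 km.

2.94 km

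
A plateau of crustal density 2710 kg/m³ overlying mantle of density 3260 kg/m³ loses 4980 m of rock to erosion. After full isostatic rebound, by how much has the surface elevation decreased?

Rebound u = e ρ_c/ρ_m = 4980 m × 2710/3260 = 4140 m.
Net surface drop = e − u = 4980 m − 4140 m = e (ρ_m − ρ_c)/ρ_m = 840 m.

840 m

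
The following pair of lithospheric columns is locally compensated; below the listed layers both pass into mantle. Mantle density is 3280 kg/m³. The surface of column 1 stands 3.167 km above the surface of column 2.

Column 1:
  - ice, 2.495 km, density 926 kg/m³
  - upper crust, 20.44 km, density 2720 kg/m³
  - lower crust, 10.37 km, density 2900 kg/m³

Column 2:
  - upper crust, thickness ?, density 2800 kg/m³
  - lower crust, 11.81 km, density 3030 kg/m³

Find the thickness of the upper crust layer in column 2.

16.5 km

Take the compensation level at the base of the deeper column (depth z_c below the surface of column 1) and equate Σ ρ_i t_i down to z_c; mantle fills any gap and the z_c terms cancel.
Column 1: 2.495×926 + 20.44×2720 + 10.37×2900 + (z_c − 33.305)×3280
Column 2: 3.167×0 + x×2800 + 11.81×3030 + (z_c − 3.167 − 11.81 − x)×3280
The z_c×3280 term appears on both sides and cancels. Collect the known terms of each column as K = Σ(ρt)_known − 3280 × (depth of known layers): K_1 = 87980.17 − 3280×33.305 = −21260.23; K_2 = 35784.3 − 3280×(3.167 + 11.81) = −13340.26.
Balance: K_1 = K_2 − x×(3280 − 2800), so x = (K_2 − K_1)/(3280 − 2800) = 7919.97/480 = 16.5 km.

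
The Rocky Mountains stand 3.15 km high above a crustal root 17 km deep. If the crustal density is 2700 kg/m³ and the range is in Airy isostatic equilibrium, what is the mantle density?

Airy balance: ρ_c h = (ρ_m − ρ_c) r → ρ_m = ρ_c (1 + h/r).
ρ_m = 2700 × (1 + 3.15 km/17 km) = 3200 kg/m³.

3200 kg/m³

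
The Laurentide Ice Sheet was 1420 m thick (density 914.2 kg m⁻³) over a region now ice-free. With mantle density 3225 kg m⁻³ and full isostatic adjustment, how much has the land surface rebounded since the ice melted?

Removing the load lets mantle flow back in; uplift u satisfies ρ_ice t = ρ_m u.
u = t ρ_ice/ρ_m = 1420 m × 914.2/3225 = 403 m.

403 m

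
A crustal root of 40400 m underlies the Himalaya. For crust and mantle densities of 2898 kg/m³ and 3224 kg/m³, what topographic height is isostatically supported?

Equating mass per unit area of the two columns: ρ_c h = (ρ_m − ρ_c) r.
h = r (ρ_m − ρ_c) / ρ_c = 40400 m × (3224 − 2898) / 2898 = 4540 m.

4540 m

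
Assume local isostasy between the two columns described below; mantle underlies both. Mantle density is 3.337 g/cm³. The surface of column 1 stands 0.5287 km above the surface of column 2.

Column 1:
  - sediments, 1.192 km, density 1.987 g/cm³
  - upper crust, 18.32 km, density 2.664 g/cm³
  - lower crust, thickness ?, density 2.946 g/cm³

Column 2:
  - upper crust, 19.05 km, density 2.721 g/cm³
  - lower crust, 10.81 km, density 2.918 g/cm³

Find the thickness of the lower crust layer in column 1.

Take the compensation level at the base of the deeper column (depth z_c below the surface of column 1) and equate Σ ρ_i t_i down to z_c; mantle fills any gap and the z_c terms cancel.
Column 1: 1.192×1.987 + 18.32×2.664 + x×2.946 + (z_c − 19.512 − x)×3.337
Column 2: 0.5287×0 + 19.05×2.721 + 10.81×2.918 + (z_c − 0.5287 − 29.86)×3.337
The z_c×3.337 term appears on both sides and cancels. Collect the known terms of each column as K = Σ(ρt)_known − 3.337 × (depth of known layers): K_1 = 51.172984 − 3.337×19.512 = −13.93856; K_2 = 83.37863 − 3.337×(0.5287 + 29.86) = −18.0284619.
Balance: K_1 − x×(3.337 − 2.946) = K_2, so x = (K_1 − K_2)/(3.337 − 2.946) = 4.0899/0.391 = 10.5 km.

10.5 km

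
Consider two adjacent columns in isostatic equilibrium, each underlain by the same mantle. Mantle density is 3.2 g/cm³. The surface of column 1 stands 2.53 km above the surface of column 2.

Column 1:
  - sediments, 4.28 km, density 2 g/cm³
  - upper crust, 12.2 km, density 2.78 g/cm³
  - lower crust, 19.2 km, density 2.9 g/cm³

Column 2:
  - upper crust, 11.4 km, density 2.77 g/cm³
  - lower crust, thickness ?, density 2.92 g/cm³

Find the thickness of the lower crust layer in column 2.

10.8 km

Take the compensation level at the base of the deeper column (depth z_c below the surface of column 1) and equate Σ ρ_i t_i down to z_c; mantle fills any gap and the z_c terms cancel.
Column 1: 4.28×2 + 12.2×2.78 + 19.2×2.9 + (z_c − 35.68)×3.2
Column 2: 2.53×0 + 11.4×2.77 + x×2.92 + (z_c − 2.53 − 11.4 − x)×3.2
The z_c×3.2 term appears on both sides and cancels. Collect the known terms of each column as K = Σ(ρt)_known − 3.2 × (depth of known layers): K_1 = 98.156 − 3.2×35.68 = −16.02; K_2 = 31.578 − 3.2×(2.53 + 11.4) = −12.998.
Balance: K_1 = K_2 − x×(3.2 − 2.92), so x = (K_2 − K_1)/(3.2 − 2.92) = 3.022/0.28 = 10.8 km.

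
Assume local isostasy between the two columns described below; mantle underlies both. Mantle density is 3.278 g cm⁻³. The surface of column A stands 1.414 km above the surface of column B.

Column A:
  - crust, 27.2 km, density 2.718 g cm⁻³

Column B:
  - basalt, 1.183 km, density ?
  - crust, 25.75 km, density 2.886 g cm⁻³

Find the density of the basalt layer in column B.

Take the compensation level at the base of the deeper column (depth z_c below the surface of column A) and equate Σ ρ_i t_i down to z_c; mantle fills any gap and the z_c terms cancel.
Column A: 27.2×2.718 + (z_c − 27.2)×3.278
Column B: 1.414×0 + 1.183×ρ + 25.75×2.886 + (z_c − 1.414 − 26.933)×3.278
The z_c×3.278 term appears on both sides and cancels. Collect the known terms of each column as K = Σ(ρt)_known − 3.278 × (depth of known layers): K_A = 73.9296 − 3.278×27.2 = −15.232; K_B = 74.3145 − 3.278×(1.414 + 26.933) = −18.606966.
Balance: K_A = K_B + 1.183×ρ, so ρ = (K_A − K_B)/1.183 = 3.37497/1.183 = 2.85 g cm⁻³.

2.85 g cm⁻³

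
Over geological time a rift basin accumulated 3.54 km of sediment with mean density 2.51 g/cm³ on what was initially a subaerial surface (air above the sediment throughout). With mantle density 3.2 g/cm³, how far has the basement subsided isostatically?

2.78 km

Subaerial load: s = t ρ_sed / ρ_m = 3.54 km × 2.51/3.2 = 2.78 km.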